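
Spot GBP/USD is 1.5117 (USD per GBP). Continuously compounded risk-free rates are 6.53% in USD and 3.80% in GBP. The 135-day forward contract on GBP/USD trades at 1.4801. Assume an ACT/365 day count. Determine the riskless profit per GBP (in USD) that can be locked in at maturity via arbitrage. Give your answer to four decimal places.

0.0469 per GBP (in USD)

Fair forward: F* = S·e^(carry·T), with carry = (r_USD − r_GBP) = 0.0653 − 0.0380 = 0.0273
F* = 1.5117 · e^(0.0273 × 135/365) = 1.5117 · e^0.010097 = 1.5117 × 1.010148 = 1.5270
Market 1.4801 < fair 1.5270: forward underpriced → reverse cash-and-carry (short spot, go long the forward).
At maturity, profit = |F_mkt − F*| = |1.4801 − 1.5270| = 0.0469 per GBP (in USD)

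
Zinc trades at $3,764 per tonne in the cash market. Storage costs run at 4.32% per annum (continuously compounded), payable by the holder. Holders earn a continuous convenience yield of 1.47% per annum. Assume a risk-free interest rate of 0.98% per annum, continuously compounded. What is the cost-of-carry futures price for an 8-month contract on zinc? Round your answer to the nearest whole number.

Net carry = r + u − y = 0.0098 + 0.0432 − 0.0147 = 0.0383
F = S·e^((r+u−y)T) = 3764 · e^(0.0383 × 8/12) = 3764 · e^0.025533
= 3764 × 1.025862 = $3,861 per tonne

$3,861 per tonne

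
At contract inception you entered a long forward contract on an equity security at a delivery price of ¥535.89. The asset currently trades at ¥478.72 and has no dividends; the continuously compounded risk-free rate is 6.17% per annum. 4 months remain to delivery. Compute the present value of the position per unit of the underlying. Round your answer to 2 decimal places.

-¥46.26

Current fair forward for the remaining 4 months: F = S·e^(r·T), r = 0.0617
F = 478.72 · e^(0.0617 × 4/12) = 478.72 × 1.020780 = 488.6678
Value of long forward = (F − K)·e^(−rT) = (488.6678 − 535.89) · e^(−0.0617·4/12)
= -47.2222 × 0.979643 = -46.26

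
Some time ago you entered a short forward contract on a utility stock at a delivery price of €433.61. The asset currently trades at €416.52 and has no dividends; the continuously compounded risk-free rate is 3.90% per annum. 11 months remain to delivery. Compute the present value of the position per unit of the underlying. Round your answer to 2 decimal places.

Current fair forward for the remaining 11 months: F = S·e^(r·T), r = 0.0390
F = 416.52 · e^(0.0390 × 11/12) = 416.52 × 1.036397 = 431.6801
Value of long forward = (F − K)·e^(−rT) = (431.6801 − 433.61) · e^(−0.0390·11/12)
= -1.9299 × 0.964881 = -1.86
Short position value = −(long value) = €1.86

€1.86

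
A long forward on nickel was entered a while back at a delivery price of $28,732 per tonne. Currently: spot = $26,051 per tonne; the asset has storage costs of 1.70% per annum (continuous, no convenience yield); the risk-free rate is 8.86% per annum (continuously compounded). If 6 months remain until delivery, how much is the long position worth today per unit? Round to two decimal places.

Current fair forward for the remaining 6 months: F = S·e^((r + u)·T), (r + u) = 0.0886 + 0.0170 = 0.1056
F = 26051 · e^(0.1056 × 6/12) = 26051 × 1.05421878 = 27463.4534
Value of long forward = (F − K)·e^(−rT) = (27463.4534 − 28732) · e^(−0.0886·6/12)
= -1268.5466 × 0.95666691 = -1213.58

-$1213.58 per tonne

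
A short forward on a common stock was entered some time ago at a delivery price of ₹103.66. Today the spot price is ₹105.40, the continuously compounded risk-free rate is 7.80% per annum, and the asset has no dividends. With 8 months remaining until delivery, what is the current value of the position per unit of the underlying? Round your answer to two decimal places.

Current fair forward for the remaining 8 months: F = S·e^(r·T), r = 0.0780
F = 105.40 · e^(0.0780 × 8/12) = 105.40 × 1.053376 = 111.0258
Value of long forward = (F − K)·e^(−rT) = (111.0258 − 103.66) · e^(−0.0780·8/12)
= 7.3658 × 0.949329 = 6.99
Short position value = −(long value) = -₹6.99

-₹6.99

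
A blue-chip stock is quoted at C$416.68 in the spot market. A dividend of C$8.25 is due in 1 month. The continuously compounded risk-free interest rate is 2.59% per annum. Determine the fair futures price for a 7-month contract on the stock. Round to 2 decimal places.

C$414.67

PV(dividends) I = 8.25·e^(−0.0259·1/12)
I = 8.2322
F = (S − I)·e^(rT) = (416.68 − 8.2322) · e^(0.0259·7/12)
= 408.4478 · e^0.015108 = 408.4478 × 1.015223 = C$414.67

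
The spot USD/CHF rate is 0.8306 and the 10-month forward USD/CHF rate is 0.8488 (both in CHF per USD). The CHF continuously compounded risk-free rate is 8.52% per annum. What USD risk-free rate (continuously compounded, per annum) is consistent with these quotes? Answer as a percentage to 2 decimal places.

F = S·e^((r_CHF − r_USD)T) ⇒ r_USD = r_CHF − ln(F/S)/T
ln(0.8488/0.8306) = 0.021675; /(10/12) = 0.026010
r_USD = 0.0852 − 0.026010 = 0.059190
r_USD = 5.92%

5.92%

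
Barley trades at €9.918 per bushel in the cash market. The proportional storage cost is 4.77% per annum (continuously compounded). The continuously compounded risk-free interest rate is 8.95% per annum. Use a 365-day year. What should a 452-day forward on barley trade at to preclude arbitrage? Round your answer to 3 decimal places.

Net carry = r + u − y = 0.0895 + 0.0477 − 0.0000 = 0.1372
F = S·e^((r+u−y)T) = 9.918 · e^(0.1372 × 452/365) = 9.918 · e^0.169902
= 9.918 × 1.185189 = €11.755 per bushel

€11.755 per bushel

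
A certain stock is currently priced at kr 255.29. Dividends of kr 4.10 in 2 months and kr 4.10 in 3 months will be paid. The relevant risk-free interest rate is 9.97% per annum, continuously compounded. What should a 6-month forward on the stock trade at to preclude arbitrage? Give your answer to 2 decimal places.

kr 259.90

PV(dividends) I = 4.10·e^(−0.0997·2/12) + 4.10·e^(−0.0997·3/12)
I = 4.0324 + 3.9991 = 8.0315
F = (S − I)·e^(rT) = (255.29 − 8.0315) · e^(0.0997·6/12)
= 247.2585 · e^0.049850 = 247.2585 × 1.051113 = kr 259.90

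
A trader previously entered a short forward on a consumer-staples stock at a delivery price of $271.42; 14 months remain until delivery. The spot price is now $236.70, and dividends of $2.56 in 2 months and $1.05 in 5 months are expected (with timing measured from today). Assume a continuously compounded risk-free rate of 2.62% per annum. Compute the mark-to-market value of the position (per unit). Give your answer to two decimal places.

$30.14

PV(remaining dividends) I = 2.56·e^(−0.0262·2/12) + 1.05·e^(−0.0262·5/12) = 3.5874
Current forward F = (S − I)·e^(rT) = (236.70 − 3.5874)·e^(0.0262·14/12) = 233.1126 × 1.031039 = 240.3482
Value (long) = (F − K)·e^(−rT) = (240.3482 − 271.42) × 0.969896 = -30.1364
Short position value = −(long value) = $30.14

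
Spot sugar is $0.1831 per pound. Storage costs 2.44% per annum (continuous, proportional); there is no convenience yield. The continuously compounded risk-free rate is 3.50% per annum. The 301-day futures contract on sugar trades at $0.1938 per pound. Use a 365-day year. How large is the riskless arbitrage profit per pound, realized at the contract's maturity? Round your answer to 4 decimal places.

Fair futures: F* = S·e^(carry·T), with carry = (r + u) = 0.0350 + 0.0244 = 0.0594
F* = 0.1831 · e^(0.0594 × 301/365) = 0.1831 · e^0.048985 = 0.1831 × 1.050205 = $0.1923
Market $0.1938 > fair $0.1923: forward overpriced → cash-and-carry (buy spot, short the forward).
At maturity, profit = |F_mkt − F*| = |0.1938 − 0.1923| = $0.0015 per pound

$0.0015 per pound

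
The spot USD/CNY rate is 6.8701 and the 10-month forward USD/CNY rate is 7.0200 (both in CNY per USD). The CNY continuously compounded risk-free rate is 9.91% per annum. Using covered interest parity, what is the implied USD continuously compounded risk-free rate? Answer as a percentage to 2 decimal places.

F = S·e^((r_CNY − r_USD)T) ⇒ r_USD = r_CNY − ln(F/S)/T
ln(7.0200/6.8701) = 0.021585; /(10/12) = 0.025902
r_USD = 0.0991 − 0.025902 = 0.073198
r_USD = 7.32%

7.32%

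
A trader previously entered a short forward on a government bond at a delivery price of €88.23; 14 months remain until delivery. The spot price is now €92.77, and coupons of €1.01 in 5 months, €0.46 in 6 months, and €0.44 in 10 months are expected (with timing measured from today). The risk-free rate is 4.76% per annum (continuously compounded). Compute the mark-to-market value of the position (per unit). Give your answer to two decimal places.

-€7.44

PV(remaining coupons) I = 1.01·e^(−0.0476·5/12) + 0.46·e^(−0.0476·6/12) + 0.44·e^(−0.0476·10/12) = 1.8622
Current forward F = (S − I)·e^(rT) = (92.77 − 1.8622)·e^(0.0476·14/12) = 90.9078 × 1.057104 = 96.0990
Value (long) = (F − K)·e^(−rT) = (96.0990 − 88.23) × 0.945980 = 7.4439
Short position value = −(long value) = -€7.44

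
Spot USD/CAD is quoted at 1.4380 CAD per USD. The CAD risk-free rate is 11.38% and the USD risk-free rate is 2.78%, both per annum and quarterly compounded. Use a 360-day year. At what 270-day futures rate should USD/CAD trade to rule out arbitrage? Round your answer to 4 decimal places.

1.5321

By covered interest parity, F = S · (1+r_CAD/4)^(4T) / (1+r_USD/4)^(4T)
= 1.4380 × 1.087801 / 1.020995 = 1.4380 × 1.065432
F = 1.5321 CAD per USD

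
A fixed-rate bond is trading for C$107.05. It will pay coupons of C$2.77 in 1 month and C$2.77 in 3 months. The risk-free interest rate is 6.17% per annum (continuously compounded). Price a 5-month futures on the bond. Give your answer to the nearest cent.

C$104.21

PV(coupons) I = 2.77·e^(−0.0617·1/12) + 2.77·e^(−0.0617·3/12)
I = 2.7558 + 2.7276 = 5.4834
F = (S − I)·e^(rT) = (107.05 − 5.4834) · e^(0.0617·5/12)
= 101.5666 · e^0.025708 = 101.5666 × 1.026041 = C$104.21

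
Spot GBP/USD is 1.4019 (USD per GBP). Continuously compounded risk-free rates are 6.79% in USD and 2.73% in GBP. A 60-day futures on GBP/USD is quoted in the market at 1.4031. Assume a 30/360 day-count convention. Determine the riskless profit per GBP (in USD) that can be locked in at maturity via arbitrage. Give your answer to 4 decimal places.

Fair futures: F* = S·e^(carry·T), with carry = (r_USD − r_GBP) = 0.0679 − 0.0273 = 0.0406
F* = 1.4019 · e^(0.0406 × 60/360) = 1.4019 · e^0.006767 = 1.4019 × 1.006790 = 1.4114
Market 1.4031 < fair 1.4114: forward underpriced → reverse cash-and-carry (short spot, go long the forward).
At maturity, profit = |F_mkt − F*| = |1.4031 − 1.4114| = 0.0083 per GBP (in USD)

0.0083 per GBP (in USD)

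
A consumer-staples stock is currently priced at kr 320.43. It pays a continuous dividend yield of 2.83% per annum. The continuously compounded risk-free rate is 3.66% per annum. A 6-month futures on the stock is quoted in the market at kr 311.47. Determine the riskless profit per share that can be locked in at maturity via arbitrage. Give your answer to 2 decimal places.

Fair futures: F* = S·e^(carry·T), with carry = (r − q) = 0.0366 − 0.0283 = 0.0083
F* = 320.43 · e^(0.0083 × 6/12) = 320.43 · e^0.004150 = 320.43 × 1.004159 = kr 321.7627
Market kr 311.47 < fair kr 321.7627: forward underpriced → reverse cash-and-carry (short spot, go long the forward).
At maturity, profit = |F_mkt − F*| = |311.47 − 321.7627| = kr 10.29 per share

kr 10.29 per share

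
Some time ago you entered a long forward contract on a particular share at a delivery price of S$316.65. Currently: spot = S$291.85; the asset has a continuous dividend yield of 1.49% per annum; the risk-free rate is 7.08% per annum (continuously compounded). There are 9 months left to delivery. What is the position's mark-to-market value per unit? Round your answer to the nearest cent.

-S$11.67

Current fair forward for the remaining 9 months: F = S·e^((r − q)·T), (r − q) = 0.0708 − 0.0149 = 0.0559
F = 291.85 · e^(0.0559 × 9/12) = 291.85 × 1.042816 = 304.3458
Value of long forward = (F − K)·e^(−rT) = (304.3458 − 316.65) · e^(−0.0708·9/12)
= -12.3042 × 0.948285 = -11.67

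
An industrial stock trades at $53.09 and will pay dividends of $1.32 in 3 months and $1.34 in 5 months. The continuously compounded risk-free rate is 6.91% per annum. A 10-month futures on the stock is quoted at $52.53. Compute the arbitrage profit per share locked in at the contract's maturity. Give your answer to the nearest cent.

PV(dividends) I = 1.32·e^(−0.0691·3/12) + 1.34·e^(−0.0691·5/12) = 2.5994
Fair futures F* = (S − I)·e^(rT) = (53.09 − 2.5994)·e^0.057583 = 50.4906 × 1.059273 = 53.4833
Market $52.53 < fair 53.4833: forward underpriced → reverse cash-and-carry (short the stock, invest proceeds at r, pay the dividends, go long the forward).
Profit at T = |F_mkt − F*| = |52.53 − 53.4833| = $0.95 per share

$0.95 per share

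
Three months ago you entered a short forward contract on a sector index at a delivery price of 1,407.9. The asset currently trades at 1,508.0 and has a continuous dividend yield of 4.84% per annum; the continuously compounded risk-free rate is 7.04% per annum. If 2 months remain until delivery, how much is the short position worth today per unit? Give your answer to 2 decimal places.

-104.41

Current fair forward for the remaining 2 months: F = S·e^((r − q)·T), (r − q) = 0.0704 − 0.0484 = 0.0220
F = 1508.0 · e^(0.0220 × 2/12) = 1508.0 × 1.00367340 = 1513.5395
Value of long forward = (F − K)·e^(−rT) = (1513.5395 − 1407.9) · e^(−0.0704·2/12)
= 105.6395 × 0.98833523 = 104.41
Short position value = −(long value) = -104.41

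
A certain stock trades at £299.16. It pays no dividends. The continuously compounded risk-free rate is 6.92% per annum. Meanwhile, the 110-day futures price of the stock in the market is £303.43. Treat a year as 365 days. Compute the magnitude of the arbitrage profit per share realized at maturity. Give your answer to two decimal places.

Fair futures: F* = S·e^(carry·T), with carry = r = 0.0692
F* = 299.16 · e^(0.0692 × 110/365) = 299.16 · e^0.020855 = 299.16 × 1.021074 = £305.4645
Market £303.43 < fair £305.4645: forward underpriced → reverse cash-and-carry (short spot, go long the forward).
At maturity, profit = |F_mkt − F*| = |303.43 − 305.4645| = £2.03 per share

£2.03 per share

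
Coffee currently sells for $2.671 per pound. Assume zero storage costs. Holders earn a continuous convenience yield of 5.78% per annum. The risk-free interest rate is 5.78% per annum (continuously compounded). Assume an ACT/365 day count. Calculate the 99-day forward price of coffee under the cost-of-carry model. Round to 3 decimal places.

Net carry = r + u − y = 0.0578 + 0.0000 − 0.0578 = 0.0000
F = S·e^((r+u−y)T) = 2.671 · e^(0.0000 × 99/365) = 2.671 · e^0.000000
= 2.671 × 1.000000 = $2.671 per pound

$2.671 per pound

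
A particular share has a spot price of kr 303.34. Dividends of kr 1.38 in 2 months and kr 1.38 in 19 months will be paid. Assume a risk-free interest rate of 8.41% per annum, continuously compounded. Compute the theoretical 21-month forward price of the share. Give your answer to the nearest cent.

kr 348.46

PV(dividends) I = 1.38·e^(−0.0841·2/12) + 1.38·e^(−0.0841·19/12)
I = 1.3608 + 1.2080 = 2.5688
F = (S − I)·e^(rT) = (303.34 − 2.5688) · e^(0.0841·21/12)
= 300.7712 · e^0.147175 = 300.7712 × 1.158557 = kr 348.46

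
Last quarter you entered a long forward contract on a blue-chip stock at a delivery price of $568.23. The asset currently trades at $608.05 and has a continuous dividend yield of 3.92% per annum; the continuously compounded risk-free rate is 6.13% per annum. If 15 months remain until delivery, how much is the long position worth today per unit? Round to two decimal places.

Current fair forward for the remaining 15 months: F = S·e^((r − q)·T), (r − q) = 0.0613 − 0.0392 = 0.0221
F = 608.05 · e^(0.0221 × 15/12) = 608.05 × 1.028010 = 625.0815
Value of long forward = (F − K)·e^(−rT) = (625.0815 − 568.23) · e^(−0.0613·15/12)
= 56.8515 × 0.926237 = 52.66

$52.66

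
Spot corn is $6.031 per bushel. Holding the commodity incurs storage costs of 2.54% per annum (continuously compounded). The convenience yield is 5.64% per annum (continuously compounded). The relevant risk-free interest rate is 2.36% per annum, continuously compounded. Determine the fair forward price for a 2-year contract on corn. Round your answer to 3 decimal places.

Net carry = r + u − y = 0.0236 + 0.0254 − 0.0564 = -0.0074
F = S·e^((r+u−y)T) = 6.031 · e^(-0.0074 × 2) = 6.031 · e^-0.014800
= 6.031 × 0.985309 = $5.942 per bushel

$5.942 per bushel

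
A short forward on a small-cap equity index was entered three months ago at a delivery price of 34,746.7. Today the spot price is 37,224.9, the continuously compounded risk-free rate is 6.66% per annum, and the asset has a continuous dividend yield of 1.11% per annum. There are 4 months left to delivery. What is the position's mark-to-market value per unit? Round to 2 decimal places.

Current fair forward for the remaining 4 months: F = S·e^((r − q)·T), (r − q) = 0.0666 − 0.0111 = 0.0555
F = 37224.9 · e^(0.0555 × 4/12) = 37224.9 × 1.01867219 = 37919.9704
Value of long forward = (F − K)·e^(−rT) = (37919.9704 − 34746.7) · e^(−0.0666·4/12)
= 3173.2704 × 0.97804461 = 3103.60
Short position value = −(long value) = -3103.60

-3103.60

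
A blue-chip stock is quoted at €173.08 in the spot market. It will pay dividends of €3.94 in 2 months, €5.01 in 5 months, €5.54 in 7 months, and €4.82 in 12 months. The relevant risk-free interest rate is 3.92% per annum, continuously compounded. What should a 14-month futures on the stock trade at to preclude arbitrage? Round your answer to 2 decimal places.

€161.40

PV(dividends) I = 3.94·e^(−0.0392·2/12) + 5.01·e^(−0.0392·5/12) + 5.54·e^(−0.0392·7/12) + 4.82·e^(−0.0392·12/12)
I = 3.9143 + 4.9288 + 5.4148 + 4.6347 = 18.8926
F = (S − I)·e^(rT) = (173.08 − 18.8926) · e^(0.0392·14/12)
= 154.1874 · e^0.045733 = 154.1874 × 1.046795 = €161.40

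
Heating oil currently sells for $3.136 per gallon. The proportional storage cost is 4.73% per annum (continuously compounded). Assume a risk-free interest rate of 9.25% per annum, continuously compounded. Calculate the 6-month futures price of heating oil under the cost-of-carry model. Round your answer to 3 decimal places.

$3.363 per gallon

Net carry = r + u − y = 0.0925 + 0.0473 − 0.0000 = 0.1398
F = S·e^((r+u−y)T) = 3.136 · e^(0.1398 × 6/12) = 3.136 · e^0.069900
= 3.136 × 1.072401 = $3.363 per gallon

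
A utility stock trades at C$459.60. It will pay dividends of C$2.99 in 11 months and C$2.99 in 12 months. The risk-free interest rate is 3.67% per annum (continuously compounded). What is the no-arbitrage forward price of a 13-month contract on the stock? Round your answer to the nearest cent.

C$472.23

PV(dividends) I = 2.99·e^(−0.0367·11/12) + 2.99·e^(−0.0367·12/12)
I = 2.8911 + 2.8823 = 5.7734
F = (S − I)·e^(rT) = (459.60 − 5.7734) · e^(0.0367·13/12)
= 453.8266 · e^0.039758 = 453.8266 × 1.040559 = C$472.23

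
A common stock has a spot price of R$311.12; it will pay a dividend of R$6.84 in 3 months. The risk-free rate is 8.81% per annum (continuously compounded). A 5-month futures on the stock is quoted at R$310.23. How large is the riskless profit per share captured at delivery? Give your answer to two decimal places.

PV(dividends) I = 6.84·e^(−0.0881·3/12) = 6.6910
Fair futures F* = (S − I)·e^(rT) = (311.12 − 6.6910)·e^0.036708 = 304.4290 × 1.037390 = 315.8116
Market R$310.23 < fair 315.8116: forward underpriced → reverse cash-and-carry (short the stock, invest proceeds at r, pay the dividends, go long the forward).
Profit at T = |F_mkt − F*| = |310.23 − 315.8116| = R$5.58 per share

R$5.58 per share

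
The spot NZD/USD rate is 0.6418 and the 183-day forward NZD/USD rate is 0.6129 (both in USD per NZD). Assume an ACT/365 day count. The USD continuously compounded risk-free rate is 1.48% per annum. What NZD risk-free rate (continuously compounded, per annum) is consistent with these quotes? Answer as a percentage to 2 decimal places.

F = S·e^((r_USD − r_NZD)T) ⇒ r_NZD = r_USD − ln(F/S)/T
ln(0.6129/0.6418) = -0.046075; /(183/365) = -0.091898
r_NZD = 0.0148 + 0.091898 = 0.106698
r_NZD = 10.67%

10.67%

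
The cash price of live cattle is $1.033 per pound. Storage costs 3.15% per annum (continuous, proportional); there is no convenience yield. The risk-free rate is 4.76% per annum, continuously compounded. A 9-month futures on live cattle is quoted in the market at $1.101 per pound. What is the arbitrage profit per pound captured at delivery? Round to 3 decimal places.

Fair futures: F* = S·e^(carry·T), with carry = (r + u) = 0.0476 + 0.0315 = 0.0791
F* = 1.033 · e^(0.0791 × 9/12) = 1.033 · e^0.059325 = 1.033 × 1.061120 = $1.0961
Market $1.101 > fair $1.0961: forward overpriced → cash-and-carry (buy spot, short the forward).
At maturity, profit = |F_mkt − F*| = |1.101 − 1.0961| = $0.005 per pound

$0.005 per pound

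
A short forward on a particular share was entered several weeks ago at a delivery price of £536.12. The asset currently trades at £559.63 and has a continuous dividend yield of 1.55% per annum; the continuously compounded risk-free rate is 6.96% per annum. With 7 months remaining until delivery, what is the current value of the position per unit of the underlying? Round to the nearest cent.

-£39.80

Current fair forward for the remaining 7 months: F = S·e^((r − q)·T), (r − q) = 0.0696 − 0.0155 = 0.0541
F = 559.63 · e^(0.0541 × 7/12) = 559.63 × 1.032062 = 577.5729
Value of long forward = (F − K)·e^(−rT) = (577.5729 − 536.12) · e^(−0.0696·7/12)
= 41.4529 × 0.960213 = 39.80
Short position value = −(long value) = -£39.80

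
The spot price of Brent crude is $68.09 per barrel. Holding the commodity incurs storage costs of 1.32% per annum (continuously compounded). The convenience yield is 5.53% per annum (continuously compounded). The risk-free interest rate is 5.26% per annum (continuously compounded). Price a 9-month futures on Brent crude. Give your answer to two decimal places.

$68.63 per barrel

Net carry = r + u − y = 0.0526 + 0.0132 − 0.0553 = 0.0105
F = S·e^((r+u−y)T) = 68.09 · e^(0.0105 × 9/12) = 68.09 · e^0.007875
= 68.09 × 1.007906 = $68.63 per barrel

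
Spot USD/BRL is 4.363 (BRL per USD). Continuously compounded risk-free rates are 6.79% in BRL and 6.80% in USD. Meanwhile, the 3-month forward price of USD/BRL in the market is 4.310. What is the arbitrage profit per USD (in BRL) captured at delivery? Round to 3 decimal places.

Fair forward: F* = S·e^(carry·T), with carry = (r_BRL − r_USD) = 0.0679 − 0.0680 = -0.0001
F* = 4.363 · e^(-0.0001 × 3/12) = 4.363 · e^-0.000025 = 4.363 × 0.999975 = 4.3629
Market 4.310 < fair 4.3629: forward underpriced → reverse cash-and-carry (short spot, go long the forward).
At maturity, profit = |F_mkt − F*| = |4.310 − 4.3629| = 0.053 per USD (in BRL)

0.053 per USD (in BRL)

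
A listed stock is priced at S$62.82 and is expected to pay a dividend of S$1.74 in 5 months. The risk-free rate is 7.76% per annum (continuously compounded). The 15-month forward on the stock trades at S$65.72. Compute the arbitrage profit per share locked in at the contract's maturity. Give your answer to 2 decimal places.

S$1.64 per share

PV(dividends) I = 1.74·e^(−0.0776·5/12) = 1.6846
Fair forward F* = (S − I)·e^(rT) = (62.82 − 1.6846)·e^0.097000 = 61.1354 × 1.101860 = 67.3627
Market S$65.72 < fair 67.3627: forward underpriced → reverse cash-and-carry (short the stock, invest proceeds at r, pay the dividends, go long the forward).
Profit at T = |F_mkt − F*| = |65.72 − 67.3627| = S$1.64 per share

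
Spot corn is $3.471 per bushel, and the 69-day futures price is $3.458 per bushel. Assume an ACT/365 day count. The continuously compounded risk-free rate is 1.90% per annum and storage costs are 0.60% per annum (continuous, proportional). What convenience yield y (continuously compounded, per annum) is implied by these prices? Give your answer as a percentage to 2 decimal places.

4.48%

F = S·e^((r+u−y)T) ⇒ (r+u−y) = ln(F/S)/T
ln(3.458/3.471) = -0.003752; /T ⇒ -0.019848
y = r + u − ln(F/S)/T = 0.0190 + 0.0060 + 0.019848 = 0.044848
y = 4.48%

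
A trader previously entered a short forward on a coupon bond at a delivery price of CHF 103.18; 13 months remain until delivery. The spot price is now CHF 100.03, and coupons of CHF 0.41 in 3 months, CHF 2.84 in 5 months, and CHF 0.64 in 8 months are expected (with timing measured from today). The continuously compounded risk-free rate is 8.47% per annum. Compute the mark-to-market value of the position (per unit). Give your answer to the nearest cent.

PV(remaining coupons) I = 0.41·e^(−0.0847·3/12) + 2.84·e^(−0.0847·5/12) + 0.64·e^(−0.0847·8/12) = 3.7478
Current forward F = (S − I)·e^(rT) = (100.03 − 3.7478)·e^(0.0847·13/12) = 96.2822 × 1.096100 = 105.5349
Value (long) = (F − K)·e^(−rT) = (105.5349 − 103.18) × 0.912326 = 2.1484
Short position value = −(long value) = -CHF 2.15

-CHF 2.15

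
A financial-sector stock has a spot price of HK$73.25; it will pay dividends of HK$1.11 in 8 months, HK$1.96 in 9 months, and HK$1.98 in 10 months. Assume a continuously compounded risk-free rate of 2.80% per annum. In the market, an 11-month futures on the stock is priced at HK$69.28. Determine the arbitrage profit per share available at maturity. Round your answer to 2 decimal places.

PV(dividends) I = 1.11·e^(−0.0280·8/12) + 1.96·e^(−0.0280·9/12) + 1.98·e^(−0.0280·10/12) = 4.9431
Fair futures F* = (S − I)·e^(rT) = (73.25 − 4.9431)·e^0.025667 = 68.3069 × 1.025999 = 70.0828
Market HK$69.28 < fair 70.0828: forward underpriced → reverse cash-and-carry (short the stock, invest proceeds at r, pay the dividends, go long the forward).
Profit at T = |F_mkt − F*| = |69.28 − 70.0828| = HK$0.80 per share

HK$0.80 per share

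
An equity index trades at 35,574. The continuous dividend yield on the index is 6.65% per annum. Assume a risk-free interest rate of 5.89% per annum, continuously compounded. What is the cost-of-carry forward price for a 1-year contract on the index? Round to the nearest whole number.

35,305

F = S·e^((r − q)T) = 35574 · e^((0.0589 − 0.0665) × 1)
= 35574 · e^-0.007600 = 35574 × 0.992429
F = 35,305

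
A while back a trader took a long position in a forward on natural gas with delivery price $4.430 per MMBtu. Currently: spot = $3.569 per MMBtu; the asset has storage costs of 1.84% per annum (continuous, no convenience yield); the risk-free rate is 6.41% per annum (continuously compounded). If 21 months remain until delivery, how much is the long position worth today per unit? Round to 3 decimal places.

-$0.274 per MMBtu

Current fair forward for the remaining 21 months: F = S·e^((r + u)·T), (r + u) = 0.0641 + 0.0184 = 0.0825
F = 3.569 · e^(0.0825 × 21/12) = 3.569 × 1.155317 = 4.1233
Value of long forward = (F − K)·e^(−rT) = (4.1233 − 4.430) · e^(−0.0641·21/12)
= -0.3067 × 0.893888 = -0.274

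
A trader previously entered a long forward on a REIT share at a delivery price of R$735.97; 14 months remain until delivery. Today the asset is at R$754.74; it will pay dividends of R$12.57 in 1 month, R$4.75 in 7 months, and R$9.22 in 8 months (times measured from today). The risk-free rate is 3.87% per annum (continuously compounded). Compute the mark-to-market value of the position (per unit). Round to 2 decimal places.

R$25.10

PV(remaining dividends) I = 12.57·e^(−0.0387·1/12) + 4.75·e^(−0.0387·7/12) + 9.22·e^(−0.0387·8/12) = 26.1587
Current forward F = (S − I)·e^(rT) = (754.74 − 26.1587)·e^(0.0387·14/12) = 728.5813 × 1.046185 = 762.2308
Value (long) = (F − K)·e^(−rT) = (762.2308 − 735.97) × 0.955854 = 25.1015
Value = R$25.10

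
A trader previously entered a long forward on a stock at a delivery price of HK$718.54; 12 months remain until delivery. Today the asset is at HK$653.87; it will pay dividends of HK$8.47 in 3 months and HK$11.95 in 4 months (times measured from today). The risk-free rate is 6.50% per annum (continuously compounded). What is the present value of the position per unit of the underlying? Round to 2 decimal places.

PV(remaining dividends) I = 8.47·e^(−0.0650·3/12) + 11.95·e^(−0.0650·4/12) = 20.0273
Current forward F = (S − I)·e^(rT) = (653.87 − 20.0273)·e^(0.0650·12/12) = 633.8427 × 1.067159 = 676.4109
Value (long) = (F − K)·e^(−rT) = (676.4109 − 718.54) × 0.937067 = -39.4778
Value = -HK$39.48

-HK$39.48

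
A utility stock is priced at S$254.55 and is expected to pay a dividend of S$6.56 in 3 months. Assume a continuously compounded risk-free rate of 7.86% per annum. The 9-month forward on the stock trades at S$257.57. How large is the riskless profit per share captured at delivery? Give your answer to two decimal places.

S$5.61 per share

PV(dividends) I = 6.56·e^(−0.0786·3/12) = 6.4324
Fair forward F* = (S − I)·e^(rT) = (254.55 − 6.4324)·e^0.058950 = 248.1176 × 1.060722 = 263.1838
Market S$257.57 < fair 263.1838: forward underpriced → reverse cash-and-carry (short the stock, invest proceeds at r, pay the dividends, go long the forward).
Profit at T = |F_mkt − F*| = |257.57 − 263.1838| = S$5.61 per share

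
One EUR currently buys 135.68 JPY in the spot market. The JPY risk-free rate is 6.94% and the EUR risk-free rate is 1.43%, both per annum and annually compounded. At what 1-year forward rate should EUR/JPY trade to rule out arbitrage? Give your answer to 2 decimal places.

143.05

By covered interest parity, F = S · (1+r_JPY)^T / (1+r_EUR)^T
= 135.68 × 1.069400 / 1.014300 = 135.68 × 1.054323
F = 143.05 JPY per EUR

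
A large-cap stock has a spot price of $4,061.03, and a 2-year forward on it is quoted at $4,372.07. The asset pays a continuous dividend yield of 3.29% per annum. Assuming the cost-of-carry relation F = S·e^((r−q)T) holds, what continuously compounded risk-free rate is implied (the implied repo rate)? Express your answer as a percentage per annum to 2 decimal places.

6.98%

From F = S·e^((r−q)T): (r − q) = ln(F/S)/T
ln(4372.07/4061.03) = ln(1.076591) = 0.073800
(r − q) = 0.073800 / (2) = 0.036900
r = ln(F/S)/T + q = 0.036900 + 0.0329 = 0.069800
r = 6.98%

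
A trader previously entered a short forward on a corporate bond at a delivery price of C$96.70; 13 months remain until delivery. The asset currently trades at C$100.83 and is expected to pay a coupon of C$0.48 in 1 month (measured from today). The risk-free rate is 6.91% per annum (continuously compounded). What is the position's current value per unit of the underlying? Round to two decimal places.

-C$10.63

PV(remaining coupons) I = 0.48·e^(−0.0691·1/12) = 0.4772
Current forward F = (S − I)·e^(rT) = (100.83 − 0.4772)·e^(0.0691·13/12) = 100.3528 × 1.077731 = 108.1533
Value (long) = (F − K)·e^(−rT) = (108.1533 − 96.70) × 0.927875 = 10.6272
Short position value = −(long value) = -C$10.63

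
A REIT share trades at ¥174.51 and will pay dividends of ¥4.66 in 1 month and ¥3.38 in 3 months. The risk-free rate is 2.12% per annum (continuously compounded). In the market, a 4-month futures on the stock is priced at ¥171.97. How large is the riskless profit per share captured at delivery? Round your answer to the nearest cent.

¥4.29 per share

PV(dividends) I = 4.66·e^(−0.0212·1/12) + 3.38·e^(−0.0212·3/12) = 8.0139
Fair futures F* = (S − I)·e^(rT) = (174.51 − 8.0139)·e^0.007067 = 166.4961 × 1.007092 = 167.6769
Market ¥171.97 > fair 167.6769: forward overpriced → cash-and-carry (borrow at r, buy the stock and collect the dividends, short the forward).
Profit at T = |F_mkt − F*| = |171.97 − 167.6769| = ¥4.29 per share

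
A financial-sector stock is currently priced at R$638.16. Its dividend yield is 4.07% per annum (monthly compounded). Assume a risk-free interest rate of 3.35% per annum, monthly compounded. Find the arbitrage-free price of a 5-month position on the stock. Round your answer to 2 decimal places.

R$636.25

F = S · (1+r/12)^(12T) / (1+q/12)^(12T)
= 638.16 × 1.014036 / 1.017074 = 638.16 × 0.997013
F = R$636.25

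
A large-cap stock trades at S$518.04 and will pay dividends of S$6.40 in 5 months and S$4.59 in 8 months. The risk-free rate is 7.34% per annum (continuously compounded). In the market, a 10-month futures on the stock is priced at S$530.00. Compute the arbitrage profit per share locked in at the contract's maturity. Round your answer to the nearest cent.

S$9.47 per share

PV(dividends) I = 6.40·e^(−0.0734·5/12) + 4.59·e^(−0.0734·8/12) = 10.5780
Fair futures F* = (S − I)·e^(rT) = (518.04 − 10.5780)·e^0.061167 = 507.4620 × 1.063076 = 539.4707
Market S$530.00 < fair 539.4707: forward underpriced → reverse cash-and-carry (short the stock, invest proceeds at r, pay the dividends, go long the forward).
Profit at T = |F_mkt − F*| = |530.00 − 539.4707| = S$9.47 per share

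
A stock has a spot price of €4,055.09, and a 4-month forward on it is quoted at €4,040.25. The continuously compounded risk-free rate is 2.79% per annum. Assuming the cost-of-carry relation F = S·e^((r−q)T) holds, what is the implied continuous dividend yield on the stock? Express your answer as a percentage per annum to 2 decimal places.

3.89%

From F = S·e^((r−q)T): (r − q) = ln(F/S)/T
ln(4040.25/4055.09) = ln(0.996340) = -0.003667
(r − q) = -0.003667 / (4/12) = -0.011001
q = r − ln(F/S)/T = 0.0279 + 0.011001 = 0.038901
q = 3.89%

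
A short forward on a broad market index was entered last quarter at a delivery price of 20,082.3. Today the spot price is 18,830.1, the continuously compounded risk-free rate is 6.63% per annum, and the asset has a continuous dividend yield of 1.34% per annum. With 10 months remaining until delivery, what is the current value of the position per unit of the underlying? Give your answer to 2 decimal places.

381.85

Current fair forward for the remaining 10 months: F = S·e^((r − q)·T), (r − q) = 0.0663 − 0.0134 = 0.0529
F = 18830.1 · e^(0.0529 × 10/12) = 18830.1 × 1.04506944 = 19678.7621
Value of long forward = (F − K)·e^(−rT) = (19678.7621 − 20082.3) · e^(−0.0663·10/12)
= -403.5379 × 0.94624856 = -381.85
Short position value = −(long value) = 381.85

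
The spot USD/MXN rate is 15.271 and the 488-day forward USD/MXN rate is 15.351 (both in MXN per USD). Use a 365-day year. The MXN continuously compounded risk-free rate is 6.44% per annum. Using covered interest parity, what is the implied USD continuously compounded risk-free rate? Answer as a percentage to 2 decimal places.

F = S·e^((r_MXN − r_USD)T) ⇒ r_USD = r_MXN − ln(F/S)/T
ln(15.351/15.271) = 0.005225; /(488/365) = 0.003908
r_USD = 0.0644 − 0.003908 = 0.060492
r_USD = 6.05%

6.05%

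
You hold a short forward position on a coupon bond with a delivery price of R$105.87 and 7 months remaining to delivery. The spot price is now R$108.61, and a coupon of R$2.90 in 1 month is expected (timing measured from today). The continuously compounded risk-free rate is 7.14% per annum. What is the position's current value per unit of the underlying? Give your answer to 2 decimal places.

-R$4.18

PV(remaining coupons) I = 2.90·e^(−0.0714·1/12) = 2.8828
Current forward F = (S − I)·e^(rT) = (108.61 − 2.8828)·e^(0.0714·7/12) = 105.7272 × 1.042530 = 110.2238
Value (long) = (F − K)·e^(−rT) = (110.2238 − 105.87) × 0.959205 = 4.1762
Short position value = −(long value) = -R$4.18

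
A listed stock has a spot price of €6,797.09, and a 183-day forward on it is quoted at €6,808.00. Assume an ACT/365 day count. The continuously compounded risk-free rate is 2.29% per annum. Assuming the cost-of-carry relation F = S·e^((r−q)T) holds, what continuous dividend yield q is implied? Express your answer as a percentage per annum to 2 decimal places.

From F = S·e^((r−q)T): (r − q) = ln(F/S)/T
ln(6808.00/6797.09) = ln(1.001605) = 0.001604
(r − q) = 0.001604 / (183/365) = 0.003199
q = r − ln(F/S)/T = 0.0229 − 0.003199 = 0.019701
q = 1.97%

1.97%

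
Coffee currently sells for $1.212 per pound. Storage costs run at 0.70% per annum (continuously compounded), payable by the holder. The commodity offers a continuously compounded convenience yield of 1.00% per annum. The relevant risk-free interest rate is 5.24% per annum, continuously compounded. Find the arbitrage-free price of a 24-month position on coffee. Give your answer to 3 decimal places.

$1.338 per pound

Net carry = r + u − y = 0.0524 + 0.0070 − 0.0100 = 0.0494
F = S·e^((r+u−y)T) = 1.212 · e^(0.0494 × 24/12) = 1.212 · e^0.098800
= 1.212 × 1.103846 = $1.338 per pound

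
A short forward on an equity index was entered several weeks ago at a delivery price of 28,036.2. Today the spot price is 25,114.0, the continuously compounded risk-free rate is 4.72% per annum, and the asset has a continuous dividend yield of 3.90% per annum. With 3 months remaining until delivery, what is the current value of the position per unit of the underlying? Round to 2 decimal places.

Current fair forward for the remaining 3 months: F = S·e^((r − q)·T), (r − q) = 0.0472 − 0.0390 = 0.0082
F = 25114.0 · e^(0.0082 × 3/12) = 25114.0 × 1.00205210 = 25165.5364
Value of long forward = (F − K)·e^(−rT) = (25165.5364 − 28036.2) · e^(−0.0472·3/12)
= -2870.6636 × 0.98826935 = -2836.99
Short position value = −(long value) = 2836.99

2836.99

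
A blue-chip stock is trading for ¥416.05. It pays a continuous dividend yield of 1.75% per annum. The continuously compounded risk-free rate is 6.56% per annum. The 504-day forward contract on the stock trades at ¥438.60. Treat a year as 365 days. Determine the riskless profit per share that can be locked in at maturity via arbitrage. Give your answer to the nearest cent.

¥6.02 per share

Fair forward: F* = S·e^(carry·T), with carry = (r − q) = 0.0656 − 0.0175 = 0.0481
F* = 416.05 · e^(0.0481 × 504/365) = 416.05 · e^0.066418 = 416.05 × 1.068673 = ¥444.6214
Market ¥438.60 < fair ¥444.6214: forward underpriced → reverse cash-and-carry (short spot, go long the forward).
At maturity, profit = |F_mkt − F*| = |438.60 − 444.6214| = ¥6.02 per share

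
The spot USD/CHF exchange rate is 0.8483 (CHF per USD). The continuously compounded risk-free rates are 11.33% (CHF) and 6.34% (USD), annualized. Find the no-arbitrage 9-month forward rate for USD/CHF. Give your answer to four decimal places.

F = S·e^((r_CHF − r_USD)T) = 0.8483 · e^((0.1133 − 0.0634) × 9/12)
= 0.8483 · e^0.037425 = 0.8483 × 1.038134
F = 0.8806 CHF per USD

0.8806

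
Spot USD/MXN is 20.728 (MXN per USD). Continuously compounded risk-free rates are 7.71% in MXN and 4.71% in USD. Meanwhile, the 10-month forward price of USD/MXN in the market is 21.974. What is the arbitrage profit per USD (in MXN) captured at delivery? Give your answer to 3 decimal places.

0.721 per USD (in MXN)

Fair forward: F* = S·e^(carry·T), with carry = (r_MXN − r_USD) = 0.0771 − 0.0471 = 0.0300
F* = 20.728 · e^(0.0300 × 10/12) = 20.728 · e^0.025000 = 20.728 × 1.025315 = 21.2527
Market 21.974 > fair 21.2527: forward overpriced → cash-and-carry (buy spot, short the forward).
At maturity, profit = |F_mkt − F*| = |21.974 − 21.2527| = 0.721 per USD (in MXN)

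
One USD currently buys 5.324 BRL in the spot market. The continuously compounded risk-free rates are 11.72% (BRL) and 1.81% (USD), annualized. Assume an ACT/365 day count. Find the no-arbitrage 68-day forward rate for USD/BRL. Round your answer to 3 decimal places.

5.423

F = S·e^((r_BRL − r_USD)T) = 5.324 · e^((0.1172 − 0.0181) × 68/365)
= 5.324 · e^0.018462 = 5.324 × 1.018633
F = 5.423 BRL per USD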